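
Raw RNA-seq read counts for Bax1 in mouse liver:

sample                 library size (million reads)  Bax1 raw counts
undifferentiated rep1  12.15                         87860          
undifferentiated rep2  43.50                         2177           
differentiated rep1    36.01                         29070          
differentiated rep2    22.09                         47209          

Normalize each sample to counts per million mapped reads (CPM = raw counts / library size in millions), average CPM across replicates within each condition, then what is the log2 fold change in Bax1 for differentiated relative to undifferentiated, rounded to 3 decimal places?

CPM(undifferentiated rep1) = 87860 / 12.15 = 7231.2757
CPM(undifferentiated rep2) = 2177 / 43.50 = 50.0460
CPM(differentiated rep1) = 29070 / 36.01 = 807.2758
CPM(differentiated rep2) = 47209 / 22.09 = 2137.1209
mean CPM(undifferentiated) = 3640.6608; mean CPM(differentiated) = 1472.1983
Fold change = 1472.1983 / 3640.6608 = 0.40438
log2(0.40438) = -1.3062

-1.306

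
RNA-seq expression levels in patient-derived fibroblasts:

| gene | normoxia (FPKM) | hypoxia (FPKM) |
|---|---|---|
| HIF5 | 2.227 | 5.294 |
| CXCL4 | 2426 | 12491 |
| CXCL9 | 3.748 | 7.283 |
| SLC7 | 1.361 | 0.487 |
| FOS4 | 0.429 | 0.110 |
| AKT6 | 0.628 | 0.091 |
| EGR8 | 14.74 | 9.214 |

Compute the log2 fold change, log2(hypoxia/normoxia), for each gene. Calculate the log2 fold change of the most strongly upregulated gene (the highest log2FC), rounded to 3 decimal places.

2.364

log2(5.294/2.227) = 1.249  (HIF5)
log2(12491/2426) = 2.364  (CXCL4)
log2(7.283/3.748) = 0.958  (CXCL9)
log2(0.487/1.361) = -1.483  (SLC7)
log2(0.110/0.429) = -1.963  (FOS4)
log2(0.091/0.628) = -2.787  (AKT6)
log2(9.214/14.74) = -0.678  (EGR8)
CXCL4 is most strongly upregulated.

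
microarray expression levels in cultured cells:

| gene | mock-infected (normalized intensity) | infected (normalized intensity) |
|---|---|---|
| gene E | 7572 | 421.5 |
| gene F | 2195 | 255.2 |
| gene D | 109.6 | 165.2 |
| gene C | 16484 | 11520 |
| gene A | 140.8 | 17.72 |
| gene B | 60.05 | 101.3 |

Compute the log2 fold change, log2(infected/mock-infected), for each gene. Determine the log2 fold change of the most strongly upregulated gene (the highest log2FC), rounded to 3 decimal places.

log2(421.5/7572) = -4.167  (gene E)
log2(255.2/2195) = -3.105  (gene F)
log2(165.2/109.6) = 0.592  (gene D)
log2(11520/16484) = -0.517  (gene C)
log2(17.72/140.8) = -2.990  (gene A)
log2(101.3/60.05) = 0.754  (gene B)
gene B is most strongly upregulated.

0.754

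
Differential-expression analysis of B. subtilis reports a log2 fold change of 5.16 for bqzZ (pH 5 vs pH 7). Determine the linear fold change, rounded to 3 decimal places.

35.753

Fold change = 2^(5.16) = 35.7532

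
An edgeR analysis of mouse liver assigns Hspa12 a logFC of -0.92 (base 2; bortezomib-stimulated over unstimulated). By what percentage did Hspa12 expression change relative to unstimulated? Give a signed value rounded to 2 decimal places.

Fold change = 2^(-0.92) = 0.5285
Percent change = (FC − 1) × 100% = (0.5285 − 1) × 100 = -47.15%

-47.15%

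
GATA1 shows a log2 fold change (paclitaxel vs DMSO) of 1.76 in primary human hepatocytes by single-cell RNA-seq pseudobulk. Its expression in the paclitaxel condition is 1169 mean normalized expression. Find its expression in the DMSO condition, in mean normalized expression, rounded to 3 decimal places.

Fold change = 2^(1.76) = 3.3870
DMSO expression = 1169 / 3.3870 = 345.145

345.145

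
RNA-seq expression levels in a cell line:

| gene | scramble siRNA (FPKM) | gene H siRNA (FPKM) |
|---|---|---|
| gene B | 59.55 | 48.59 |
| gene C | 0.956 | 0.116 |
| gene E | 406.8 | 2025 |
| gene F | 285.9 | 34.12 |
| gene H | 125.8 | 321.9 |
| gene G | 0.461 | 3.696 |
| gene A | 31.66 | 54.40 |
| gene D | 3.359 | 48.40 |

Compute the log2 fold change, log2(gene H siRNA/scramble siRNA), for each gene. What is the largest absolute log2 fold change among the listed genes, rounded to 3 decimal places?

3.849

log2(48.59/59.55) = -0.293  (gene B)
log2(0.116/0.956) = -3.043  (gene C)
log2(2025/406.8) = 2.316  (gene E)
log2(34.12/285.9) = -3.067  (gene F)
log2(321.9/125.8) = 1.355  (gene H)
log2(3.696/0.461) = 3.003  (gene G)
log2(54.40/31.66) = 0.781  (gene A)
log2(48.40/3.359) = 3.849  (gene D)
The largest magnitude belongs to gene D.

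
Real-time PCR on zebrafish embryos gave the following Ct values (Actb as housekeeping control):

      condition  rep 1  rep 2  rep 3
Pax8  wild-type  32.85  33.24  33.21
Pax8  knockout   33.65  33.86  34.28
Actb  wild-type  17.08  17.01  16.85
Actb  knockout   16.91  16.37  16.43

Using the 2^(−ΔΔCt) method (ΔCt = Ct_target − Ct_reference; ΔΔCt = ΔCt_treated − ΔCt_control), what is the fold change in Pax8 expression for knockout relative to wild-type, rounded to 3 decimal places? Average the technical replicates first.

0.423

Mean Ct: Pax8 wild-type 33.100; Pax8 knockout 33.930; Actb wild-type 16.980; Actb knockout 16.570
ΔCt(wild-type) = 33.100 − 16.980 = 16.120
ΔCt(knockout) = 33.930 − 16.570 = 17.360
ΔΔCt = 17.360 − 16.120 = 1.240
Fold change = 2^(−1.240) = 0.4234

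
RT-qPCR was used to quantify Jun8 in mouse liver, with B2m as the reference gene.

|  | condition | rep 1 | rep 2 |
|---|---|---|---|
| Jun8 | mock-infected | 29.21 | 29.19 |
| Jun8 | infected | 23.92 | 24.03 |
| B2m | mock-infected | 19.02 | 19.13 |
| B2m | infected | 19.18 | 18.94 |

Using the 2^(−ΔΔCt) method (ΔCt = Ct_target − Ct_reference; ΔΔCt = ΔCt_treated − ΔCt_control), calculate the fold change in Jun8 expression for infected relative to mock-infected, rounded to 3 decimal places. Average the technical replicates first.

Mean Ct: Jun8 mock-infected 29.200; Jun8 infected 23.975; B2m mock-infected 19.075; B2m infected 19.060
ΔCt(mock-infected) = 29.200 − 19.075 = 10.125
ΔCt(infected) = 23.975 − 19.060 = 4.915
ΔΔCt = 4.915 − 10.125 = -5.210
Fold change = 2^(−(-5.210)) = 2^5.210 = 37.0140

37.014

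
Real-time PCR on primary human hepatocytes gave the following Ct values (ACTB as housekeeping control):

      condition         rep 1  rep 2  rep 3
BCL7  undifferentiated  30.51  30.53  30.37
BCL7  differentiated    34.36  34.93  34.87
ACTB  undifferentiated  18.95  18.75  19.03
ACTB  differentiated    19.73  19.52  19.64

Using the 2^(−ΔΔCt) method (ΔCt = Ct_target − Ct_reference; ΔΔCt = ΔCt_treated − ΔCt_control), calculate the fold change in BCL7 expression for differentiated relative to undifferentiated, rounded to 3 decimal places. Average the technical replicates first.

Mean Ct: BCL7 undifferentiated 30.470; BCL7 differentiated 34.720; ACTB undifferentiated 18.910; ACTB differentiated 19.630
ΔCt(undifferentiated) = 30.470 − 18.910 = 11.560
ΔCt(differentiated) = 34.720 − 19.630 = 15.090
ΔΔCt = 15.090 − 11.560 = 3.530
Fold change = 2^(−3.530) = 0.0866

0.087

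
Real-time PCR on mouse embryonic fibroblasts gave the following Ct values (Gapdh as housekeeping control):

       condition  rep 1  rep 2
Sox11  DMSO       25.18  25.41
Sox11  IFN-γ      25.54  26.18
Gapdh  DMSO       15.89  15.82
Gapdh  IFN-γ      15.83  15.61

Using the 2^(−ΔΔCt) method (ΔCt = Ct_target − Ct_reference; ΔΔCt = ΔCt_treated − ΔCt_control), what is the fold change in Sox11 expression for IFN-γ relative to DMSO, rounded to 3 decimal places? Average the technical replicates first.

0.616

Mean Ct: Sox11 DMSO 25.295; Sox11 IFN-γ 25.860; Gapdh DMSO 15.855; Gapdh IFN-γ 15.720
ΔCt(DMSO) = 25.295 − 15.855 = 9.440
ΔCt(IFN-γ) = 25.860 − 15.720 = 10.140
ΔΔCt = 10.140 − 9.440 = 0.700
Fold change = 2^(−0.700) = 0.6156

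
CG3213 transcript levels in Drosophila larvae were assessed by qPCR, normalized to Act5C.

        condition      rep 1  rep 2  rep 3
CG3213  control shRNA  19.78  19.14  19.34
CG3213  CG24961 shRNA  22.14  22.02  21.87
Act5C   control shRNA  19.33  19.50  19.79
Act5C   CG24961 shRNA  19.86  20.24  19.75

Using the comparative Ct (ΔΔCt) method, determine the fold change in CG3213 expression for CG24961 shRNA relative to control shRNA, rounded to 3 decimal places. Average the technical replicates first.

0.221

Mean Ct: CG3213 control shRNA 19.420; CG3213 CG24961 shRNA 22.010; Act5C control shRNA 19.540; Act5C CG24961 shRNA 19.950
ΔCt(control shRNA) = 19.420 − 19.540 = -0.120
ΔCt(CG24961 shRNA) = 22.010 − 19.950 = 2.060
ΔΔCt = 2.060 − (-0.120) = 2.180
Fold change = 2^(−2.180) = 0.2207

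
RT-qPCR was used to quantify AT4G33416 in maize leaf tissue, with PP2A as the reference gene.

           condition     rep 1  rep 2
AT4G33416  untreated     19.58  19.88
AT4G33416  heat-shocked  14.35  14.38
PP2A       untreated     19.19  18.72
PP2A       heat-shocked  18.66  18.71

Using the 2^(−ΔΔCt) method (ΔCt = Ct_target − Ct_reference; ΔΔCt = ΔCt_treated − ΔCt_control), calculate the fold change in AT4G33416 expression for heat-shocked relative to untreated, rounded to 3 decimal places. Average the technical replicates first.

34.178

Mean Ct: AT4G33416 untreated 19.730; AT4G33416 heat-shocked 14.365; PP2A untreated 18.955; PP2A heat-shocked 18.685
ΔCt(untreated) = 19.730 − 18.955 = 0.775
ΔCt(heat-shocked) = 14.365 − 18.685 = -4.320
ΔΔCt = -4.320 − 0.775 = -5.095
Fold change = 2^(−(-5.095)) = 2^5.095 = 34.1781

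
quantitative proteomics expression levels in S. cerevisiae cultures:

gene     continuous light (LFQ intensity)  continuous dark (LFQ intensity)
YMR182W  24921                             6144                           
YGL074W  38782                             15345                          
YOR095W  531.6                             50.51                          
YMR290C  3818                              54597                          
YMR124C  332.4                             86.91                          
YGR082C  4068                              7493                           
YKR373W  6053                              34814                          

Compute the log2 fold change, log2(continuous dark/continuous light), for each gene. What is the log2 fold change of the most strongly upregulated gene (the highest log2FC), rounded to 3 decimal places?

3.838

log2(6144/24921) = -2.020  (YMR182W)
log2(15345/38782) = -1.338  (YGL074W)
log2(50.51/531.6) = -3.396  (YOR095W)
log2(54597/3818) = 3.838  (YMR290C)
log2(86.91/332.4) = -1.935  (YMR124C)
log2(7493/4068) = 0.881  (YGR082C)
log2(34814/6053) = 2.524  (YKR373W)
YMR290C is most strongly upregulated.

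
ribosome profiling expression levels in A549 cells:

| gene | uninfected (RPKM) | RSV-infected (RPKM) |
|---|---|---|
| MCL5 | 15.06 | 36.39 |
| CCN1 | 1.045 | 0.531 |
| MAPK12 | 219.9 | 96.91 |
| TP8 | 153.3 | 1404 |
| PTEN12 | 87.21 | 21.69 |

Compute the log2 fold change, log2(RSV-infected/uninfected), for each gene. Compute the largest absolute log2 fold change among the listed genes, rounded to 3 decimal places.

3.195

log2(36.39/15.06) = 1.273  (MCL5)
log2(0.531/1.045) = -0.977  (CCN1)
log2(96.91/219.9) = -1.182  (MAPK12)
log2(1404/153.3) = 3.195  (TP8)
log2(21.69/87.21) = -2.007  (PTEN12)
The largest magnitude belongs to TP8.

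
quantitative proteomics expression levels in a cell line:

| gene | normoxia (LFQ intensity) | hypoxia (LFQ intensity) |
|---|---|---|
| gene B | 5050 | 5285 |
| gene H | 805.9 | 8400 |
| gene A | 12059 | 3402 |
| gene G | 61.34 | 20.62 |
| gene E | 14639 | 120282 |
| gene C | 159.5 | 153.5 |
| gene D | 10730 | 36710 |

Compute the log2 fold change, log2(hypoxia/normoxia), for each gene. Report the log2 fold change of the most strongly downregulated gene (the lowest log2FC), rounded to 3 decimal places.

-1.826

log2(5285/5050) = 0.066  (gene B)
log2(8400/805.9) = 3.382  (gene H)
log2(3402/12059) = -1.826  (gene A)
log2(20.62/61.34) = -1.573  (gene G)
log2(120282/14639) = 3.039  (gene E)
log2(153.5/159.5) = -0.055  (gene C)
log2(36710/10730) = 1.775  (gene D)
gene A is most strongly downregulated.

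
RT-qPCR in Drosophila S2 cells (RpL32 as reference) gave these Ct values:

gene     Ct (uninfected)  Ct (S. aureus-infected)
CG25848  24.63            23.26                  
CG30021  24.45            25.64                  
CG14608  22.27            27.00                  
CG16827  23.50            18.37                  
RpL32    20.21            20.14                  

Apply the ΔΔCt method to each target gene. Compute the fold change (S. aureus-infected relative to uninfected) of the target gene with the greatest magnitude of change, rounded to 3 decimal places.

CG25848: ΔΔCt = (23.26−20.14) − (24.63−20.21) = 3.12 − 4.42 = -1.30; fold change = 2^1.30 = 2.462
CG30021: ΔΔCt = (25.64−20.14) − (24.45−20.21) = 5.50 − 4.24 = 1.26; fold change = 2^-1.26 = 0.418
CG14608: ΔΔCt = (27.00−20.14) − (22.27−20.21) = 6.86 − 2.06 = 4.80; fold change = 2^-4.80 = 0.036
CG16827: ΔΔCt = (18.37−20.14) − (23.50−20.21) = -1.77 − 3.29 = -5.06; fold change = 2^5.06 = 33.359
CG16827 has the largest |ΔΔCt| = 5.06.

33.359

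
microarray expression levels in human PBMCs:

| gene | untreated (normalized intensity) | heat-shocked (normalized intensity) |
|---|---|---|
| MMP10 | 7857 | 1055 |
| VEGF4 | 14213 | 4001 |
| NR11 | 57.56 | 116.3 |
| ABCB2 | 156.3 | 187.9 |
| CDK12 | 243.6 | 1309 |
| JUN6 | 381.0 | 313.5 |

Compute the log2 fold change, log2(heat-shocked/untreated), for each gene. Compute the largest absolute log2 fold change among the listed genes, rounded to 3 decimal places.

2.897

log2(1055/7857) = -2.897  (MMP10)
log2(4001/14213) = -1.829  (VEGF4)
log2(116.3/57.56) = 1.015  (NR11)
log2(187.9/156.3) = 0.266  (ABCB2)
log2(1309/243.6) = 2.426  (CDK12)
log2(313.5/381.0) = -0.281  (JUN6)
The largest magnitude belongs to MMP10.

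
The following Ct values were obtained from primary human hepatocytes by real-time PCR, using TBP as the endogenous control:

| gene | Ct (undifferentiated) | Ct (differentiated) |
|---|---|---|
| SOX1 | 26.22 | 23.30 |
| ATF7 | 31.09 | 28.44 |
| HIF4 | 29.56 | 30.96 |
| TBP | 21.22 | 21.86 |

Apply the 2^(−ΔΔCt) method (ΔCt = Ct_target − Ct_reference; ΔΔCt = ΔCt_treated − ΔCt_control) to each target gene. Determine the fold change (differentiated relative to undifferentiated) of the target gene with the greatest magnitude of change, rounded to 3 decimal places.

SOX1: ΔΔCt = (23.30−21.86) − (26.22−21.22) = 1.44 − 5.00 = -3.56; fold change = 2^3.56 = 11.794
ATF7: ΔΔCt = (28.44−21.86) − (31.09−21.22) = 6.58 − 9.87 = -3.29; fold change = 2^3.29 = 9.781
HIF4: ΔΔCt = (30.96−21.86) − (29.56−21.22) = 9.10 − 8.34 = 0.76; fold change = 2^-0.76 = 0.590
SOX1 has the largest |ΔΔCt| = 3.56.

11.794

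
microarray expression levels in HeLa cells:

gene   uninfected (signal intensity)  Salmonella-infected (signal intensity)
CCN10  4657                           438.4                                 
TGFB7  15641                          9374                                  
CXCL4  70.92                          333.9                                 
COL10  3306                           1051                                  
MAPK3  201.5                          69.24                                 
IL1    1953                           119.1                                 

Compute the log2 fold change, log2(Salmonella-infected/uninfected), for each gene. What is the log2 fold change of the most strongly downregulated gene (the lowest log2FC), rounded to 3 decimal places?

log2(438.4/4657) = -3.409  (CCN10)
log2(9374/15641) = -0.739  (TGFB7)
log2(333.9/70.92) = 2.235  (CXCL4)
log2(1051/3306) = -1.653  (COL10)
log2(69.24/201.5) = -1.541  (MAPK3)
log2(119.1/1953) = -4.035  (IL1)
IL1 is most strongly downregulated.

-4.035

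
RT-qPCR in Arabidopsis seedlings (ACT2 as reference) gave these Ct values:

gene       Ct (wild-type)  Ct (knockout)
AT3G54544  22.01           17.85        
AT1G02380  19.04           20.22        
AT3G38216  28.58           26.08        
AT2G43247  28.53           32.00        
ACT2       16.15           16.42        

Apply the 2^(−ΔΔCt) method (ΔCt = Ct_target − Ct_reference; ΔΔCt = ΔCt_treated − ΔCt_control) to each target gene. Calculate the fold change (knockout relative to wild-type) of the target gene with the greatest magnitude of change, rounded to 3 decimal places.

AT3G54544: ΔΔCt = (17.85−16.42) − (22.01−16.15) = 1.43 − 5.86 = -4.43; fold change = 2^4.43 = 21.556
AT1G02380: ΔΔCt = (20.22−16.42) − (19.04−16.15) = 3.80 − 2.89 = 0.91; fold change = 2^-0.91 = 0.532
AT3G38216: ΔΔCt = (26.08−16.42) − (28.58−16.15) = 9.66 − 12.43 = -2.77; fold change = 2^2.77 = 6.821
AT2G43247: ΔΔCt = (32.00−16.42) − (28.53−16.15) = 15.58 − 12.38 = 3.20; fold change = 2^-3.20 = 0.109
AT3G54544 has the largest |ΔΔCt| = 4.43.

21.556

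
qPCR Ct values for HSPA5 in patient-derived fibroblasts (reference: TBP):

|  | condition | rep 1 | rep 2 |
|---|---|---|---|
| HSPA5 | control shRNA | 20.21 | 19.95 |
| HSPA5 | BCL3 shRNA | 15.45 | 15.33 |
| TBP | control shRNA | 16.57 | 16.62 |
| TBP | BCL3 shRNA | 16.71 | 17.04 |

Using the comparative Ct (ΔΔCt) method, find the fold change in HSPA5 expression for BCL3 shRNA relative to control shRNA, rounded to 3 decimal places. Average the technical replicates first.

31.341

Mean Ct: HSPA5 control shRNA 20.080; HSPA5 BCL3 shRNA 15.390; TBP control shRNA 16.595; TBP BCL3 shRNA 16.875
ΔCt(control shRNA) = 20.080 − 16.595 = 3.485
ΔCt(BCL3 shRNA) = 15.390 − 16.875 = -1.485
ΔΔCt = -1.485 − 3.485 = -4.970
Fold change = 2^(−(-4.970)) = 2^4.970 = 31.3414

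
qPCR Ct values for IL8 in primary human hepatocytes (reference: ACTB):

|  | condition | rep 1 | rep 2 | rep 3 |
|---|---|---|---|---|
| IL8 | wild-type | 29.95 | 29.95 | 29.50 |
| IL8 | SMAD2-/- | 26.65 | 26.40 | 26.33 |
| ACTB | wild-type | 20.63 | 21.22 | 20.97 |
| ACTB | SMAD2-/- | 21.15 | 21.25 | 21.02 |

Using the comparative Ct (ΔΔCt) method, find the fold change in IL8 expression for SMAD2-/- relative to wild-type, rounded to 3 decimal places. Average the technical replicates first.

11.632

Mean Ct: IL8 wild-type 29.800; IL8 SMAD2-/- 26.460; ACTB wild-type 20.940; ACTB SMAD2-/- 21.140
ΔCt(wild-type) = 29.800 − 20.940 = 8.860
ΔCt(SMAD2-/-) = 26.460 − 21.140 = 5.320
ΔΔCt = 5.320 − 8.860 = -3.540
Fold change = 2^(−(-3.540)) = 2^3.540 = 11.6318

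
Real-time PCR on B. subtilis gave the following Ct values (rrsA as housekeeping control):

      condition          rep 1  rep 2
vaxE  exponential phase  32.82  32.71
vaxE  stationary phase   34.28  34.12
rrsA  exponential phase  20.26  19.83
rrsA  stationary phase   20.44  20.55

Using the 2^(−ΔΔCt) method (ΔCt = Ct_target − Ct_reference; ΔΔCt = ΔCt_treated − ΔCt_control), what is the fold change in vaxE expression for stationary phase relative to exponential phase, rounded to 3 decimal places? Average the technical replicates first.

Mean Ct: vaxE exponential phase 32.765; vaxE stationary phase 34.200; rrsA exponential phase 20.045; rrsA stationary phase 20.495
ΔCt(exponential phase) = 32.765 − 20.045 = 12.720
ΔCt(stationary phase) = 34.200 − 20.495 = 13.705
ΔΔCt = 13.705 − 12.720 = 0.985
Fold change = 2^(−0.985) = 0.5052

0.505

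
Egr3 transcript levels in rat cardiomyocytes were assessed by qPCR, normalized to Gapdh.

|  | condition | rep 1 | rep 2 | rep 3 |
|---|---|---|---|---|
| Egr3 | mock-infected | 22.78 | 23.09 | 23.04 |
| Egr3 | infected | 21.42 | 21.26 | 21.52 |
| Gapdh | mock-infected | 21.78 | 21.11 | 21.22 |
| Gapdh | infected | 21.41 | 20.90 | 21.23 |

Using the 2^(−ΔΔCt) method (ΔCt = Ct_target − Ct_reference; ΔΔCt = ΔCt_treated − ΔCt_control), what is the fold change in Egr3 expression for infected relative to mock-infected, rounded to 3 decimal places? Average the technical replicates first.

2.603

Mean Ct: Egr3 mock-infected 22.970; Egr3 infected 21.400; Gapdh mock-infected 21.370; Gapdh infected 21.180
ΔCt(mock-infected) = 22.970 − 21.370 = 1.600
ΔCt(infected) = 21.400 − 21.180 = 0.220
ΔΔCt = 0.220 − 1.600 = -1.380
Fold change = 2^(−(-1.380)) = 2^1.380 = 2.6027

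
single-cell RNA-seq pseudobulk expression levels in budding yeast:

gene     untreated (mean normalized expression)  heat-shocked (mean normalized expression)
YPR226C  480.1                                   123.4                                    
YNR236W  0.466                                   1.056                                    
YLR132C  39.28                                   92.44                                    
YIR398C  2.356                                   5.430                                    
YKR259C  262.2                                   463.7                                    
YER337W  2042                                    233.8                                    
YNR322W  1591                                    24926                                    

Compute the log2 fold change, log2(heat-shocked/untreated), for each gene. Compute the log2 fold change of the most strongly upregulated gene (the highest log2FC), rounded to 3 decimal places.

log2(123.4/480.1) = -1.960  (YPR226C)
log2(1.056/0.466) = 1.180  (YNR236W)
log2(92.44/39.28) = 1.235  (YLR132C)
log2(5.430/2.356) = 1.205  (YIR398C)
log2(463.7/262.2) = 0.823  (YKR259C)
log2(233.8/2042) = -3.127  (YER337W)
log2(24926/1591) = 3.970  (YNR322W)
YNR322W is most strongly upregulated.

3.970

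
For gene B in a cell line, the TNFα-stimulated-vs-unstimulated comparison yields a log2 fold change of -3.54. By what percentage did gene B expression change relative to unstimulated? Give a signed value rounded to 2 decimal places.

-91.40%

Fold change = 2^(-3.54) = 0.0860
Percent change = (FC − 1) × 100% = (0.0860 − 1) × 100 = -91.40%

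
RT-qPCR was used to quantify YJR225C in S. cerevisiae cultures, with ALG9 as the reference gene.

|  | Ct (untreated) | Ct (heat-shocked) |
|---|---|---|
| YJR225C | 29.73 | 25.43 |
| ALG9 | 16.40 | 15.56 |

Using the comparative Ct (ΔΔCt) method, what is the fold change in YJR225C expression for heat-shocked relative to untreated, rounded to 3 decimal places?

ΔCt(untreated) = 29.730 − 16.400 = 13.330
ΔCt(heat-shocked) = 25.430 − 15.560 = 9.870
ΔΔCt = 9.870 − 13.330 = -3.460
Fold change = 2^(−(-3.460)) = 2^3.460 = 11.0043

11.004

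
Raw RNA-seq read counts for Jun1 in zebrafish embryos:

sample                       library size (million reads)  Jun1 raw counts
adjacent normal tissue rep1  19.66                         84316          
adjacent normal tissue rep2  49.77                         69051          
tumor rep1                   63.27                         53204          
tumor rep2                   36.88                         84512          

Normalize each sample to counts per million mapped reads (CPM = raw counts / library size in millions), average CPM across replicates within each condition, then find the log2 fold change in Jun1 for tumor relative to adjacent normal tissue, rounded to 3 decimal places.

-0.858

CPM(adjacent normal tissue rep1) = 84316 / 19.66 = 4288.7080
CPM(adjacent normal tissue rep2) = 69051 / 49.77 = 1387.4020
CPM(tumor rep1) = 53204 / 63.27 = 840.9041
CPM(tumor rep2) = 84512 / 36.88 = 2291.5401
mean CPM(adjacent normal tissue) = 2838.0550; mean CPM(tumor) = 1566.2221
Fold change = 1566.2221 / 2838.0550 = 0.55186
log2(0.55186) = -0.8576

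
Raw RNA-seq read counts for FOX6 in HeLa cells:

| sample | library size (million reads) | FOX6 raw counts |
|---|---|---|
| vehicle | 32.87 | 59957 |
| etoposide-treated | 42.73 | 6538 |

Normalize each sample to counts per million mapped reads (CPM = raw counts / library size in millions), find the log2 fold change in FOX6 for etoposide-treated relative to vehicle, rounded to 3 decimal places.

-3.575

CPM(vehicle) = 59957 / 32.87 = 1824.0645
CPM(etoposide-treated) = 6538 / 42.73 = 153.0073
Fold change = 153.0073 / 1824.0645 = 0.08388
log2(0.08388) = -3.5755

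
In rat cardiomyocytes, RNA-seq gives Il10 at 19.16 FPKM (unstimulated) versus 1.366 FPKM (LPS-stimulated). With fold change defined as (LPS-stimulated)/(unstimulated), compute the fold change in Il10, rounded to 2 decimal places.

0.07

Fold change = 1.366 / 19.16 = 0.071
Il10 is downregulated.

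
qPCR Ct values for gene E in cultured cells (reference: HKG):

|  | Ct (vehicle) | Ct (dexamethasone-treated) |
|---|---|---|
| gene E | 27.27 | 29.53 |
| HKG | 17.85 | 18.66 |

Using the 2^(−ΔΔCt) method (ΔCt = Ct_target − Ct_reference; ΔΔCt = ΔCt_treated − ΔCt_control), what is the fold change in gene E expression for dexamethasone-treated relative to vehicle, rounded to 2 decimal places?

0.37

ΔCt(vehicle) = 27.270 − 17.850 = 9.420
ΔCt(dexamethasone-treated) = 29.530 − 18.660 = 10.870
ΔΔCt = 10.870 − 9.420 = 1.450
Fold change = 2^(−1.450) = 0.366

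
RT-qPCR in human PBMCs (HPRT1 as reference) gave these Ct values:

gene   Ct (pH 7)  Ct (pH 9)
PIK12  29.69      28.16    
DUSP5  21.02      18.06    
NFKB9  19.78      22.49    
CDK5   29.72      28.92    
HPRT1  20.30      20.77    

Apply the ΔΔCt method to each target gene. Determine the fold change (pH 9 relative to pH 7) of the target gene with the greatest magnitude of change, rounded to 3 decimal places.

PIK12: ΔΔCt = (28.16−20.77) − (29.69−20.30) = 7.39 − 9.39 = -2.00; fold change = 2^2.00 = 4.000
DUSP5: ΔΔCt = (18.06−20.77) − (21.02−20.30) = -2.71 − 0.72 = -3.43; fold change = 2^3.43 = 10.778
NFKB9: ΔΔCt = (22.49−20.77) − (19.78−20.30) = 1.72 − (-0.52) = 2.24; fold change = 2^-2.24 = 0.212
CDK5: ΔΔCt = (28.92−20.77) − (29.72−20.30) = 8.15 − 9.42 = -1.27; fold change = 2^1.27 = 2.412
DUSP5 has the largest |ΔΔCt| = 3.43.

10.778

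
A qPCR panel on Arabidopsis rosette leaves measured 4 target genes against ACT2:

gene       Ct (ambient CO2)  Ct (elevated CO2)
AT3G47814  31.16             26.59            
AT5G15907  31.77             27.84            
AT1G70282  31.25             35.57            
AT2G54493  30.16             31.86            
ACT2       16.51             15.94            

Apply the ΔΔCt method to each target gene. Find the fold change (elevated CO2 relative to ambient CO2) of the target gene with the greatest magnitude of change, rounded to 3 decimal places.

0.034

AT3G47814: ΔΔCt = (26.59−15.94) − (31.16−16.51) = 10.65 − 14.65 = -4.00; fold change = 2^4.00 = 16.000
AT5G15907: ΔΔCt = (27.84−15.94) − (31.77−16.51) = 11.90 − 15.26 = -3.36; fold change = 2^3.36 = 10.267
AT1G70282: ΔΔCt = (35.57−15.94) − (31.25−16.51) = 19.63 − 14.74 = 4.89; fold change = 2^-4.89 = 0.034
AT2G54493: ΔΔCt = (31.86−15.94) − (30.16−16.51) = 15.92 − 13.65 = 2.27; fold change = 2^-2.27 = 0.207
AT1G70282 has the largest |ΔΔCt| = 4.89.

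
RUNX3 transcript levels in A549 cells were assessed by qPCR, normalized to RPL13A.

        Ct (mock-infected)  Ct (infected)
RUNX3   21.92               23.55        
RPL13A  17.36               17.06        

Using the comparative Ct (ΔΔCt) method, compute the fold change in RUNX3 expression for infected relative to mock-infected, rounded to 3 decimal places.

ΔCt(mock-infected) = 21.920 − 17.360 = 4.560
ΔCt(infected) = 23.550 − 17.060 = 6.490
ΔΔCt = 6.490 − 4.560 = 1.930
Fold change = 2^(−1.930) = 0.2624

0.262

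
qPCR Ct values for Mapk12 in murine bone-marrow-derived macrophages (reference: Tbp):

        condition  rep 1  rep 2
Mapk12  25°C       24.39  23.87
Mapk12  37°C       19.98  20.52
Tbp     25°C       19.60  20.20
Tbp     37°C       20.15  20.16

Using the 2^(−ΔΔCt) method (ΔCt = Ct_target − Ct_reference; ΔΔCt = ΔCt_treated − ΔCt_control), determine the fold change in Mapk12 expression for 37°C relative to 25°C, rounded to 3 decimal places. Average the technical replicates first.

Mean Ct: Mapk12 25°C 24.130; Mapk12 37°C 20.250; Tbp 25°C 19.900; Tbp 37°C 20.155
ΔCt(25°C) = 24.130 − 19.900 = 4.230
ΔCt(37°C) = 20.250 − 20.155 = 0.095
ΔΔCt = 0.095 − 4.230 = -4.135
Fold change = 2^(−(-4.135)) = 2^4.135 = 17.5695

17.569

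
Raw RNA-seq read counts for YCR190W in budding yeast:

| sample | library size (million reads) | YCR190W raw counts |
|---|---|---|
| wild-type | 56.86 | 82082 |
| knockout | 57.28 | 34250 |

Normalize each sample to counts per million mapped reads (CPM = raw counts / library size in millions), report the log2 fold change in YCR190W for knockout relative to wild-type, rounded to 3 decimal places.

-1.272

CPM(wild-type) = 82082 / 56.86 = 1443.5807
CPM(knockout) = 34250 / 57.28 = 597.9399
Fold change = 597.9399 / 1443.5807 = 0.41421
log2(0.41421) = -1.2716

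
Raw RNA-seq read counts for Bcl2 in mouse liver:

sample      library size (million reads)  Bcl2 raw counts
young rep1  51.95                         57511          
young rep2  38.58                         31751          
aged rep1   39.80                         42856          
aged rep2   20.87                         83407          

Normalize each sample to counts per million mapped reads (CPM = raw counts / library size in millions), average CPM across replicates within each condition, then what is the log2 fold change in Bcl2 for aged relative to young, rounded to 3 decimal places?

1.394

CPM(young rep1) = 57511 / 51.95 = 1107.0452
CPM(young rep2) = 31751 / 38.58 = 822.9912
CPM(aged rep1) = 42856 / 39.80 = 1076.7839
CPM(aged rep2) = 83407 / 20.87 = 3996.5022
mean CPM(young) = 965.0182; mean CPM(aged) = 2536.6430
Fold change = 2536.6430 / 965.0182 = 2.62860
log2(2.62860) = 1.3943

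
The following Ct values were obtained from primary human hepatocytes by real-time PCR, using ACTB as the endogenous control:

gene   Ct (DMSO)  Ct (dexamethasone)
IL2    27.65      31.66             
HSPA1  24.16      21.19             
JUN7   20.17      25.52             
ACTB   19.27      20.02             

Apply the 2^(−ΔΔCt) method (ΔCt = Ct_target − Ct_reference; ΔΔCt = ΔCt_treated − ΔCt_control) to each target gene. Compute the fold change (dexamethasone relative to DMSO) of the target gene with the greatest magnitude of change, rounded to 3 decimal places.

0.041

IL2: ΔΔCt = (31.66−20.02) − (27.65−19.27) = 11.64 − 8.38 = 3.26; fold change = 2^-3.26 = 0.104
HSPA1: ΔΔCt = (21.19−20.02) − (24.16−19.27) = 1.17 − 4.89 = -3.72; fold change = 2^3.72 = 13.177
JUN7: ΔΔCt = (25.52−20.02) − (20.17−19.27) = 5.50 − 0.90 = 4.60; fold change = 2^-4.60 = 0.041
JUN7 has the largest |ΔΔCt| = 4.60.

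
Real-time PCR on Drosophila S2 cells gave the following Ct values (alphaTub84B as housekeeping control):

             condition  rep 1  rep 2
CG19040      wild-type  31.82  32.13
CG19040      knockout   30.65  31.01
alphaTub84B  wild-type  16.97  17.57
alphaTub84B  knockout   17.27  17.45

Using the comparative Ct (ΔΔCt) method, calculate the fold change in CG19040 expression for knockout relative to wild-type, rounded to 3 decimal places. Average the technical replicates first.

Mean Ct: CG19040 wild-type 31.975; CG19040 knockout 30.830; alphaTub84B wild-type 17.270; alphaTub84B knockout 17.360
ΔCt(wild-type) = 31.975 − 17.270 = 14.705
ΔCt(knockout) = 30.830 − 17.360 = 13.470
ΔΔCt = 13.470 − 14.705 = -1.235
Fold change = 2^(−(-1.235)) = 2^1.235 = 2.3538

2.354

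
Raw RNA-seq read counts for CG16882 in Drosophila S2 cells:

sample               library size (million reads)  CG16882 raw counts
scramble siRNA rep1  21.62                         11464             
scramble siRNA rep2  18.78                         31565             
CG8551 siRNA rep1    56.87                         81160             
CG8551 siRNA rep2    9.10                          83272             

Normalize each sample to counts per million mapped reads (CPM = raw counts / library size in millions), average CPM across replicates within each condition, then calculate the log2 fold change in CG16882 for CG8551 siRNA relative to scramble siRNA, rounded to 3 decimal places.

CPM(scramble siRNA rep1) = 11464 / 21.62 = 530.2498
CPM(scramble siRNA rep2) = 31565 / 18.78 = 1680.7774
CPM(CG8551 siRNA rep1) = 81160 / 56.87 = 1427.1145
CPM(CG8551 siRNA rep2) = 83272 / 9.10 = 9150.7692
mean CPM(scramble siRNA) = 1105.5136; mean CPM(CG8551 siRNA) = 5288.9419
Fold change = 5288.9419 / 1105.5136 = 4.78415
log2(4.78415) = 2.2583

2.258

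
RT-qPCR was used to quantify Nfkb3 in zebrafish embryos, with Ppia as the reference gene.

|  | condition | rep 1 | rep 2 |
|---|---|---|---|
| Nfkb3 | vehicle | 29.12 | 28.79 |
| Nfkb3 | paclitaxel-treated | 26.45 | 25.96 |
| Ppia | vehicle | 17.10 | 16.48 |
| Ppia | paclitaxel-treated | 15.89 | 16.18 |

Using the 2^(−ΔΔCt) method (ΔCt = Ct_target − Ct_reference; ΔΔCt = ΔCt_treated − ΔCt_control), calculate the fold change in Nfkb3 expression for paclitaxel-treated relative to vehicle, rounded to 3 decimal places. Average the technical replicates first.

3.986

Mean Ct: Nfkb3 vehicle 28.955; Nfkb3 paclitaxel-treated 26.205; Ppia vehicle 16.790; Ppia paclitaxel-treated 16.035
ΔCt(vehicle) = 28.955 − 16.790 = 12.165
ΔCt(paclitaxel-treated) = 26.205 − 16.035 = 10.170
ΔΔCt = 10.170 − 12.165 = -1.995
Fold change = 2^(−(-1.995)) = 2^1.995 = 3.9862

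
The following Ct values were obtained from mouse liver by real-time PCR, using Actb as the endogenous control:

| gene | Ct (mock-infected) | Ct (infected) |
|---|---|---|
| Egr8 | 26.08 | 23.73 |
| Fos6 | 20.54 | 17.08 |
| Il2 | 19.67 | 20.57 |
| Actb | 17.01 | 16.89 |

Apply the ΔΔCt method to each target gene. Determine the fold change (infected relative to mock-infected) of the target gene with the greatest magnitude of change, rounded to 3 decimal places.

Egr8: ΔΔCt = (23.73−16.89) − (26.08−17.01) = 6.84 − 9.07 = -2.23; fold change = 2^2.23 = 4.691
Fos6: ΔΔCt = (17.08−16.89) − (20.54−17.01) = 0.19 − 3.53 = -3.34; fold change = 2^3.34 = 10.126
Il2: ΔΔCt = (20.57−16.89) − (19.67−17.01) = 3.68 − 2.66 = 1.02; fold change = 2^-1.02 = 0.493
Fos6 has the largest |ΔΔCt| = 3.34.

10.126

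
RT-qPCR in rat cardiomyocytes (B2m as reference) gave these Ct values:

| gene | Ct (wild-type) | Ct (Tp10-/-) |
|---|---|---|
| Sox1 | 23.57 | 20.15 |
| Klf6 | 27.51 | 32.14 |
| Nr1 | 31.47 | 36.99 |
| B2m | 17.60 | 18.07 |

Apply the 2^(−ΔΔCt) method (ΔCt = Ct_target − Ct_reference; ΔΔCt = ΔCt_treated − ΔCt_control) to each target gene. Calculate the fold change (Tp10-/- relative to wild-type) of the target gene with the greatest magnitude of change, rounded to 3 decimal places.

Sox1: ΔΔCt = (20.15−18.07) − (23.57−17.60) = 2.08 − 5.97 = -3.89; fold change = 2^3.89 = 14.825
Klf6: ΔΔCt = (32.14−18.07) − (27.51−17.60) = 14.07 − 9.91 = 4.16; fold change = 2^-4.16 = 0.056
Nr1: ΔΔCt = (36.99−18.07) − (31.47−17.60) = 18.92 − 13.87 = 5.05; fold change = 2^-5.05 = 0.030
Nr1 has the largest |ΔΔCt| = 5.05.

0.030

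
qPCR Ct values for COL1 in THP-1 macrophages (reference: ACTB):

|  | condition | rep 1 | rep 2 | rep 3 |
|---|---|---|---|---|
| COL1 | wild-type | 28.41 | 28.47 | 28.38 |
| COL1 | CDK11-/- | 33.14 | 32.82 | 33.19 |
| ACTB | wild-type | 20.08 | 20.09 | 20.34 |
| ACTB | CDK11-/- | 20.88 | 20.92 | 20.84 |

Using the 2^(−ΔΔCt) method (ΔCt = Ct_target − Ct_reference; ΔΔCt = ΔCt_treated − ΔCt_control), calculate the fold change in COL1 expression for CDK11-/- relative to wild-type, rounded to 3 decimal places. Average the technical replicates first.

0.066

Mean Ct: COL1 wild-type 28.420; COL1 CDK11-/- 33.050; ACTB wild-type 20.170; ACTB CDK11-/- 20.880
ΔCt(wild-type) = 28.420 − 20.170 = 8.250
ΔCt(CDK11-/-) = 33.050 − 20.880 = 12.170
ΔΔCt = 12.170 − 8.250 = 3.920
Fold change = 2^(−3.920) = 0.0661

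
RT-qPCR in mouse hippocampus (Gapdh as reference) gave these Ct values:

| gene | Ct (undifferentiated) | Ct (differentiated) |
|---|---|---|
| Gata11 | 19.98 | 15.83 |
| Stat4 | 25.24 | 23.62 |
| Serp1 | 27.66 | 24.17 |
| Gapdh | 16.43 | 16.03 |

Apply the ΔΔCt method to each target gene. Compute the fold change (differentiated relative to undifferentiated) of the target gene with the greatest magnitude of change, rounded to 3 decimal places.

13.454

Gata11: ΔΔCt = (15.83−16.03) − (19.98−16.43) = -0.20 − 3.55 = -3.75; fold change = 2^3.75 = 13.454
Stat4: ΔΔCt = (23.62−16.03) − (25.24−16.43) = 7.59 − 8.81 = -1.22; fold change = 2^1.22 = 2.329
Serp1: ΔΔCt = (24.17−16.03) − (27.66−16.43) = 8.14 − 11.23 = -3.09; fold change = 2^3.09 = 8.515
Gata11 has the largest |ΔΔCt| = 3.75.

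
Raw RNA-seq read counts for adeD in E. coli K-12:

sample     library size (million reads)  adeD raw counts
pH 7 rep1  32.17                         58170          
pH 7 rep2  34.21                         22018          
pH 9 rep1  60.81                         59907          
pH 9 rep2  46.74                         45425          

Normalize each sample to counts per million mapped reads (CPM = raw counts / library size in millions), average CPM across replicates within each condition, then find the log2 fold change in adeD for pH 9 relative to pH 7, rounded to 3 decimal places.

CPM(pH 7 rep1) = 58170 / 32.17 = 1808.2064
CPM(pH 7 rep2) = 22018 / 34.21 = 643.6130
CPM(pH 9 rep1) = 59907 / 60.81 = 985.1505
CPM(pH 9 rep2) = 45425 / 46.74 = 971.8656
mean CPM(pH 7) = 1225.9097; mean CPM(pH 9) = 978.5081
Fold change = 978.5081 / 1225.9097 = 0.79819
log2(0.79819) = -0.3252

-0.325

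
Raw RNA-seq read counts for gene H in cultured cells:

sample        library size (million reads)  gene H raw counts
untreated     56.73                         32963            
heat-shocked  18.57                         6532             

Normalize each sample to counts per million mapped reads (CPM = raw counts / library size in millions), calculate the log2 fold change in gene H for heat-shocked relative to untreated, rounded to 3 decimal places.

CPM(untreated) = 32963 / 56.73 = 581.0506
CPM(heat-shocked) = 6532 / 18.57 = 351.7501
Fold change = 351.7501 / 581.0506 = 0.60537
log2(0.60537) = -0.7241

-0.724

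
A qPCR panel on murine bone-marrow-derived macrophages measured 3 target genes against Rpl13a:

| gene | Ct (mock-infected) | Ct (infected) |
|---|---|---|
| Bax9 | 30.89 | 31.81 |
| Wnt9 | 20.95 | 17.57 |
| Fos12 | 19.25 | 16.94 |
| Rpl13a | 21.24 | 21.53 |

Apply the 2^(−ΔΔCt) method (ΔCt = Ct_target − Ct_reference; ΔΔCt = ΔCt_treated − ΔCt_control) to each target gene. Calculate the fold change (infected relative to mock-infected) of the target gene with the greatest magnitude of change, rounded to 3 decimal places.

Bax9: ΔΔCt = (31.81−21.53) − (30.89−21.24) = 10.28 − 9.65 = 0.63; fold change = 2^-0.63 = 0.646
Wnt9: ΔΔCt = (17.57−21.53) − (20.95−21.24) = -3.96 − (-0.29) = -3.67; fold change = 2^3.67 = 12.729
Fos12: ΔΔCt = (16.94−21.53) − (19.25−21.24) = -4.59 − (-1.99) = -2.60; fold change = 2^2.60 = 6.063
Wnt9 has the largest |ΔΔCt| = 3.67.

12.729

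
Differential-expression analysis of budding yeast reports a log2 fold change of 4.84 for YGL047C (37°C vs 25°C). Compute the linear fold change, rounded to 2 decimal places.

Fold change = 2^(4.84) = 28.641

28.64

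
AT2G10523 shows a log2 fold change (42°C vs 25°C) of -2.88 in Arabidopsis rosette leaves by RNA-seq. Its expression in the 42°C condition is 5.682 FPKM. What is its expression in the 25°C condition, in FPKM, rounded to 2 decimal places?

41.83

Fold change = 2^(-2.88) = 0.1358
25°C expression = 5.682 / 0.1358 = 41.83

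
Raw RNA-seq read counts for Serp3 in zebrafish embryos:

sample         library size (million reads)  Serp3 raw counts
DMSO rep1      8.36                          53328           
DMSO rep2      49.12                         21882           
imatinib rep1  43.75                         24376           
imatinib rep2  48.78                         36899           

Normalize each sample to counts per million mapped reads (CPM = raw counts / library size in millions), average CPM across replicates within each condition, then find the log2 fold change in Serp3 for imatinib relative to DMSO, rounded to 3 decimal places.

-2.377

CPM(DMSO rep1) = 53328 / 8.36 = 6378.9474
CPM(DMSO rep2) = 21882 / 49.12 = 445.4805
CPM(imatinib rep1) = 24376 / 43.75 = 557.1657
CPM(imatinib rep2) = 36899 / 48.78 = 756.4371
mean CPM(DMSO) = 3412.2139; mean CPM(imatinib) = 656.8014
Fold change = 656.8014 / 3412.2139 = 0.19249
log2(0.19249) = -2.3772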